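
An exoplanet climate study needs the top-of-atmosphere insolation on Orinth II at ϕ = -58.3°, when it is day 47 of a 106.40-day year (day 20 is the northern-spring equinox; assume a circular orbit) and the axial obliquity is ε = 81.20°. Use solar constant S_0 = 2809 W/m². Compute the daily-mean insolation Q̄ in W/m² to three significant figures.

Q̄ ≈ 0.00 W/m²

Solar longitude: L_s = 360° × (47 − 20)/106.40 = 91.353°.
sin δ = sin 81.20° × sin 91.353° = 0.98795, so δ = +81.097°.
cos h₀ = −tan(-58.3°) tan(+81.097°) = 10.3365 ≥ 1 ⇒ polar night, h₀ = 0 and Q̄ = 0.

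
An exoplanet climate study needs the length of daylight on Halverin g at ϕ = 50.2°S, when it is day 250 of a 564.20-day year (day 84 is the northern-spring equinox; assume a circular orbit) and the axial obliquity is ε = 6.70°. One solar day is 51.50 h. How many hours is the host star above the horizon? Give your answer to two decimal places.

Solar longitude: L_s = 360° × (250 − 84)/564.20 = 105.920°.
sin δ = sin 6.70° × sin 105.920° = 0.11220, so δ = +6.442°.
cos h₀ = −tan ϕ · tan δ = −tan(-50.2°) × tan(+6.442°) = 0.1355, so h₀ = 1.4349 rad = 82.21°.
Daylight = 2h₀/(2π) × 51.50 h = (1.4349/π) × 51.50 = 23.52 h.

23.52 h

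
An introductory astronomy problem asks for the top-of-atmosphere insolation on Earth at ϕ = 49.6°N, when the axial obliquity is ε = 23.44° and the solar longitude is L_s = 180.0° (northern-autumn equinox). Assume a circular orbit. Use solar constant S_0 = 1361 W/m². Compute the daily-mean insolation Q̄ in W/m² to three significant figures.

Solar declination: sin δ = sin ε · sin L_s = sin 23.44° × sin 180.0° = 0.00000, so δ = +0.000°.
cos h₀ = −tan(+49.6°) tan(+0.000°) = -0.0000, h₀ = 1.5708 rad.
Bracket: h₀ sin ϕ sin δ + cos ϕ cos δ sin h₀ = 1.5708×0.76154×0.00000 + 0.64812×1.00000×1.00000 = 0.000000 + 0.648120 = 0.648120.
Q̄ = (S_0/π) × [bracket] = (1361/π) × 0.648120 = 280.8 W/m².

Q̄ ≈ 281 W/m²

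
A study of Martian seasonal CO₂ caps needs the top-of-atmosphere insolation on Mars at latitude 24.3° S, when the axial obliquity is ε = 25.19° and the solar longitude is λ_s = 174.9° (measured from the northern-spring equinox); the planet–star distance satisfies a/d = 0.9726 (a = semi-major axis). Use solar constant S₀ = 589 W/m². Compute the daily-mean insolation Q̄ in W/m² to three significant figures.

Q̄ ≈ 157 W/m²

Solar declination: sin δ = sin ε · sin λ_s = sin 25.19° × sin 174.9° = 0.03784, so δ = +2.168°.
cos H₀ = −tan(-24.3°) tan(+2.168°) = 0.0171, H₀ = 1.5537 rad.
Bracket: H₀ sin φ sin δ + cos φ cos δ sin H₀ = 1.5537×-0.41151×0.03784 + 0.91140×0.99928×0.99985 = -0.024193 + 0.910607 = 0.886414.
Inverse-square distance factor (a/d)² = 0.9726² = 0.945951.
Q̄ = (S₀/π) × 0.945951 × [bracket] = (589/π) × 0.945951 × 0.886414 = 157.2 W/m².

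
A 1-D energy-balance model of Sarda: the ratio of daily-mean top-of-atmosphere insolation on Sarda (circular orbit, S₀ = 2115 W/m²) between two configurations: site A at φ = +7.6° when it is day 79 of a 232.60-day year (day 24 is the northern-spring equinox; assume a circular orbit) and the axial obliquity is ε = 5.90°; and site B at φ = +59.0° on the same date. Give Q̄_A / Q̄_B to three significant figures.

— Configuration A (φ=+7.6°):
Solar longitude: λ_s = 360° × (79 − 24)/232.60 = 85.125°.
sin δ = sin 5.90° × sin 85.125° = 0.10242, so δ = +5.879°.
cos H₀ = −tan(+7.6°) tan(+5.879°) = -0.0137, H₀ = 1.5845 rad.
Bracket: H₀ sin φ sin δ + cos φ cos δ sin H₀ = 1.5845×0.13226×0.10242 + 0.99122×0.99474×0.99991 = 0.021464 + 0.985917 = 1.007381.
Q̄ = (S₀/π) × [bracket] = (2115/π) × 1.007381 = 678.19 W/m².
— Configuration B (φ=+59.0°):
cos H₀ = −tan(+59.0°) tan(+5.879°) = -0.1714, H₀ = 1.7430 rad.
Bracket: H₀ sin φ sin δ + cos φ cos δ sin H₀ = 1.7430×0.85717×0.10242 + 0.51504×0.99474×0.98521 = 0.153020 + 0.504754 = 0.657774.
Q̄ = (S₀/π) × [bracket] = (2115/π) × 0.657774 = 442.83 W/m².
Ratio Q̄_A / Q̄_B = 678.19 / 442.83 = 1.531.

Q̄_A / Q̄_B ≈ 1.53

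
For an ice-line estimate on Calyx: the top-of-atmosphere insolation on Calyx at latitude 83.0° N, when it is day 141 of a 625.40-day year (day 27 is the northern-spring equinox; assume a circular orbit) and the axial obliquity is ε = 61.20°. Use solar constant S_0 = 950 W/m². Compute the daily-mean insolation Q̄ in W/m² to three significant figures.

Solar longitude: L_s = 360° × (141 − 27)/625.40 = 65.622°.
sin δ = sin 61.20° × sin 65.622° = 0.79818, so δ = +52.956°.
cos h₀ = −tan(+83.0°) tan(+52.956°) = -10.7908 ≤ −1 ⇒ polar day, h₀ = π.
Bracket: h₀ sin ϕ sin δ + cos ϕ cos δ sin h₀ = 3.1416×0.99255×0.79818 + 0.12187×0.60242×0.00000 = 2.488881 + 0.000000 = 2.488881.
Q̄ = (S_0/π) × [bracket] = (950/π) × 2.488881 = 752.6 W/m².

Q̄ ≈ 753 W/m²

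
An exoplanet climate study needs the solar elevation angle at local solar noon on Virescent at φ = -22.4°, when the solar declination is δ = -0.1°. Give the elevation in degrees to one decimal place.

67.7°

At local noon the hour angle is zero, so the zenith angle equals |φ − δ| = |-22.4° − (-0.100°)| = 22.300°.
Elevation = 90° − 22.300° = 67.7°.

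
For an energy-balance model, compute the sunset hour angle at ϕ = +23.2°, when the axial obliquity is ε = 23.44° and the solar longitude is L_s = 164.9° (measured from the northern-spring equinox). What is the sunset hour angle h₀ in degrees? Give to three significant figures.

h₀ = 92.6°

Solar declination: sin δ = sin ε · sin L_s = sin 23.44° × sin 164.9° = 0.10363, so δ = +5.948°.
cos h₀ = −tan ϕ · tan δ = −tan(+23.2°) × tan(+5.948°) = -0.0447, so h₀ = 1.6155 rad = 92.56°.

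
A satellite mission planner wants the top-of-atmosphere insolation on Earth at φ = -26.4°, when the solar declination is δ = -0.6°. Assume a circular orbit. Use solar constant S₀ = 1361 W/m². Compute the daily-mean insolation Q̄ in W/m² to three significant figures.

cos H₀ = −tan(-26.4°) tan(-0.600°) = -0.0052, H₀ = 1.5760 rad.
Bracket: H₀ sin φ sin δ + cos φ cos δ sin H₀ = 1.5760×-0.44464×-0.01047 + 0.89571×0.99995×0.99999 = 0.007337 + 0.895656 = 0.902993.
Q̄ = (S₀/π) × [bracket] = (1361/π) × 0.902993 = 391.2 W/m².

Q̄ ≈ 391 W/m²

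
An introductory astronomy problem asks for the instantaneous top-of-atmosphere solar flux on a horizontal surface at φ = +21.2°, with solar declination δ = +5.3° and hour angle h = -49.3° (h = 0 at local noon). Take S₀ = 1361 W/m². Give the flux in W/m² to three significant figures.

cos θ_z = sin φ sin δ + cos φ cos δ cos h = 0.033403 + 0.605368 = 0.638771.
Flux = S₀ · cos θ_z = 1361 × 0.638771 = 869.4 W/m².

869 W/m²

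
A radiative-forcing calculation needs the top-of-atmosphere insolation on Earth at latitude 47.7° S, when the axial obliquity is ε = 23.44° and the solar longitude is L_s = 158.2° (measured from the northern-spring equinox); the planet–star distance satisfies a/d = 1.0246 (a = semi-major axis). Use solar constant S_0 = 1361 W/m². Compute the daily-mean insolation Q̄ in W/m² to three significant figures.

Solar declination: sin δ = sin ε · sin L_s = sin 23.44° × sin 158.2° = 0.14773, so δ = +8.495°.
cos h₀ = −tan(-47.7°) tan(+8.495°) = 0.1641, h₀ = 1.4059 rad.
Bracket: h₀ sin ϕ sin δ + cos ϕ cos δ sin h₀ = 1.4059×-0.73963×0.14773 + 0.67301×0.98903×0.98644 = -0.153616 + 0.656601 = 0.502985.
Inverse-square distance factor (a/d)² = 1.0246² = 1.049805.
Q̄ = (S_0/π) × 1.049805 × [bracket] = (1361/π) × 1.049805 × 0.502985 = 228.8 W/m².

Q̄ ≈ 229 W/m²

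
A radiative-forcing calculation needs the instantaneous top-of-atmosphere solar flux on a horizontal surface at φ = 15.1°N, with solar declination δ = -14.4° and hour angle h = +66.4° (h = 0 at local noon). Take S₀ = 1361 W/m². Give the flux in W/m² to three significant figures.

cos θ_z = sin φ sin δ + cos φ cos δ cos h = -0.064785 + 0.374383 = 0.309598.
Flux = S₀ · cos θ_z = 1361 × 0.309598 = 421.4 W/m².

421 W/m²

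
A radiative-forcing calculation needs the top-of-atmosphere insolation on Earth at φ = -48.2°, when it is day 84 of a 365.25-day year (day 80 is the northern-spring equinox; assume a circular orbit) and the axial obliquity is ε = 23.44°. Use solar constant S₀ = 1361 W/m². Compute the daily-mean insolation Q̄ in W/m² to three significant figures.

Solar longitude: λ_s = 360° × (84 − 80)/365.25 = 3.943°.
sin δ = sin 23.44° × sin 3.943° = 0.02735, so δ = +1.567°.
cos H₀ = −tan(-48.2°) tan(+1.567°) = 0.0306, H₀ = 1.5402 rad.
Bracket: H₀ sin φ sin δ + cos φ cos δ sin H₀ = 1.5402×-0.74548×0.02735 + 0.66653×0.99963×0.99953 = -0.031403 + 0.665970 = 0.634567.
Q̄ = (S₀/π) × [bracket] = (1361/π) × 0.634567 = 274.9 W/m².

Q̄ ≈ 275 W/m²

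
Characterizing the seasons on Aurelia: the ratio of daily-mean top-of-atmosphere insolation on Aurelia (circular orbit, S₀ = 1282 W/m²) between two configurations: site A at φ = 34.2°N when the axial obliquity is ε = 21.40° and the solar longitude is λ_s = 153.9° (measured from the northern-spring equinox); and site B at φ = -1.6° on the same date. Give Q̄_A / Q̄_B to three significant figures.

— Configuration A (φ=+34.2°):
Solar declination: sin δ = sin ε · sin λ_s = sin 21.40° × sin 153.9° = 0.16052, so δ = +9.237°.
cos H₀ = −tan(+34.2°) tan(+9.237°) = -0.1105, H₀ = 1.6815 rad.
Bracket: H₀ sin φ sin δ + cos φ cos δ sin H₀ = 1.6815×0.56208×0.16052 + 0.82708×0.98703×0.99387 = 0.151713 + 0.811349 = 0.963062.
Q̄ = (S₀/π) × [bracket] = (1282/π) × 0.963062 = 393.00 W/m².
— Configuration B (φ=-1.6°):
cos H₀ = −tan(-1.6°) tan(+9.237°) = 0.0045, H₀ = 1.5663 rad.
Bracket: H₀ sin φ sin δ + cos φ cos δ sin H₀ = 1.5663×-0.02792×0.16052 + 0.99961×0.98703×0.99999 = -0.007020 + 0.986635 = 0.979615.
Q̄ = (S₀/π) × [bracket] = (1282/π) × 0.979615 = 399.75 W/m².
Ratio Q̄_A / Q̄_B = 393.00 / 399.75 = 0.9831.

Q̄_A / Q̄_B ≈ 0.983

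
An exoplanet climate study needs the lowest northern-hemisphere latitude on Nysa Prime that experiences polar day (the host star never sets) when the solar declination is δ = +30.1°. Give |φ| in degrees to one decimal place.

Polar day requires cos H₀ = −tan φ tan δ ≤ −1, i.e. tan φ tan δ ≥ 1.
The boundary is |tan φ| · |tan δ| = 1, so |φ| = 90° − |δ| = 90° − 30.1° = 59.9° in the northern hemisphere.

|φ| = 59.9°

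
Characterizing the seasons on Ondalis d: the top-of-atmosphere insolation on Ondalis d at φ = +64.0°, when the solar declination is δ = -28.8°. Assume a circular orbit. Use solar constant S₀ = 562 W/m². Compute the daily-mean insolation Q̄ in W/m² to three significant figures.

cos H₀ = −tan(+64.0°) tan(-28.800°) = 1.1272 ≥ 1 ⇒ polar night, H₀ = 0 and Q̄ = 0.

Q̄ ≈ 0.00 W/m²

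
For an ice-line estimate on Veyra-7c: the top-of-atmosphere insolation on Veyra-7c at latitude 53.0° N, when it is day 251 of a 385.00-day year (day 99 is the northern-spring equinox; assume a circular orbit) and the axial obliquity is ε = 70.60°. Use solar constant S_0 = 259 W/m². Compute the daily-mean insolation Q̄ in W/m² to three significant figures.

Solar longitude: L_s = 360° × (251 − 99)/385.00 = 142.130°.
sin δ = sin 70.60° × sin 142.130° = 0.57902, so δ = +35.382°.
cos h₀ = −tan(+53.0°) tan(+35.382°) = -0.9424, h₀ = 2.8007 rad.
Bracket: h₀ sin ϕ sin δ + cos ϕ cos δ sin h₀ = 2.8007×0.79864×0.57902 + 0.60182×0.81531×0.33437 = 1.295124 + 0.164065 = 1.459189.
Q̄ = (S_0/π) × [bracket] = (259/π) × 1.459189 = 120.3 W/m².

Q̄ ≈ 120 W/m²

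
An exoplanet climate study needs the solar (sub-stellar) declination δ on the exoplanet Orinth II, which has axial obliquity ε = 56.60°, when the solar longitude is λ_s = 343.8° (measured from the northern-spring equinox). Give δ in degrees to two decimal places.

δ = -13.47°

sin δ = sin ε · sin λ_s = sin 56.60° × sin 343.8° = -0.232915.
δ = arcsin(-0.232915) = -13.47°.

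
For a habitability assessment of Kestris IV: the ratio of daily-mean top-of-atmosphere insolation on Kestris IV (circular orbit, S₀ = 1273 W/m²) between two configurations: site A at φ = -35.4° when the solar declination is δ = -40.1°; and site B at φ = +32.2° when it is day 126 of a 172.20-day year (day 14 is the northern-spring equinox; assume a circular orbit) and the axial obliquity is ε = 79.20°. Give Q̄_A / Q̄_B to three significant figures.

— Configuration A (φ=-35.4°):
cos H₀ = −tan(-35.4°) tan(-40.100°) = -0.5984, H₀ = 2.2123 rad.
Bracket: H₀ sin φ sin δ + cos φ cos δ sin H₀ = 2.2123×-0.57928×-0.64412 + 0.81513×0.76492×0.80117 = 0.825466 + 0.499537 = 1.325003.
Q̄ = (S₀/π) × [bracket] = (1273/π) × 1.325003 = 536.90 W/m².
— Configuration B (φ=+32.2°):
Solar longitude: λ_s = 360° × (126 − 14)/172.20 = 234.146°.
sin δ = sin 79.20° × sin 234.146° = -0.79616, so δ = -52.765°.
cos H₀ = −tan(+32.2°) tan(-52.765°) = 0.8286, H₀ = 0.5942 rad.
Bracket: H₀ sin φ sin δ + cos φ cos δ sin H₀ = 0.5942×0.53288×-0.79616 + 0.84619×0.60509×0.55986 = -0.252094 + 0.286660 = 0.034566.
Q̄ = (S₀/π) × [bracket] = (1273/π) × 0.034566 = 14.006 W/m².
Ratio Q̄_A / Q̄_B = 536.90 / 14.006 = 38.33.

Q̄_A / Q̄_B ≈ 38.3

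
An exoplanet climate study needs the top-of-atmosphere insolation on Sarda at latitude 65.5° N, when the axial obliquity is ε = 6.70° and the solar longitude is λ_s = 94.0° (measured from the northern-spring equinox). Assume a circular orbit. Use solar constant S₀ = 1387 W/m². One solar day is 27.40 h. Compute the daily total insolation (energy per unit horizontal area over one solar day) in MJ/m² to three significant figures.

Solar declination: sin δ = sin ε · sin λ_s = sin 6.70° × sin 94.0° = 0.11639, so δ = +6.684°.
cos H₀ = −tan(+65.5°) tan(+6.684°) = -0.2571, H₀ = 1.8309 rad.
Bracket: H₀ sin φ sin δ + cos φ cos δ sin H₀ = 1.8309×0.90996×0.11639 + 0.41469×0.99320×0.96638 = 0.193911 + 0.398023 = 0.591934.
Q̄ = (S₀/π) × [bracket] = (1387/π) × 0.591934 = 261.34 W/m².
Daily total = Q̄ × 27.40 h × 3600 s/h = 261.34 × 27.40 × 3600 / 10⁶ = 25.78 MJ/m².

25.8 MJ/m²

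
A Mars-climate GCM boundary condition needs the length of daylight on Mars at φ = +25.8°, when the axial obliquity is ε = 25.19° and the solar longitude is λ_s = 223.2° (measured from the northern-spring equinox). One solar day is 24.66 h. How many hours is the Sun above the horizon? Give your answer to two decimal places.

11.17 h

Solar declination: sin δ = sin ε · sin λ_s = sin 25.19° × sin 223.2° = -0.29136, so δ = -16.939°.
cos H₀ = −tan φ · tan δ = −tan(+25.8°) × tan(-16.939°) = 0.1472, so H₀ = 1.4230 rad = 81.53°.
Daylight = 2H₀/(2π) × 24.66 h = (1.4230/π) × 24.66 = 11.17 h.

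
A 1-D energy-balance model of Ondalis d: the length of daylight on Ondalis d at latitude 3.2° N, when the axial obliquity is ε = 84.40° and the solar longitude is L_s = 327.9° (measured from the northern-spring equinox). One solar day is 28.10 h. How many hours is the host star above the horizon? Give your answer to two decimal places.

13.74 h

Solar declination: sin δ = sin ε · sin L_s = sin 84.40° × sin 327.9° = -0.52886, so δ = -31.929°.
cos h₀ = −tan ϕ · tan δ = −tan(+3.2°) × tan(-31.929°) = 0.0348, so h₀ = 1.5360 rad = 88.00°.
Daylight = 2h₀/(2π) × 28.10 h = (1.5360/π) × 28.10 = 13.74 h.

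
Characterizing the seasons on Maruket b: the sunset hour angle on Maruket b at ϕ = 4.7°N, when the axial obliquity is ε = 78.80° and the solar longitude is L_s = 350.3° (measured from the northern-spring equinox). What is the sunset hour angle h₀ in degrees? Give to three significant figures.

Solar declination: sin δ = sin ε · sin L_s = sin 78.80° × sin 350.3° = -0.16528, so δ = -9.514°.
cos h₀ = −tan ϕ · tan δ = −tan(+4.7°) × tan(-9.514°) = 0.0138, so h₀ = 1.5570 rad = 89.21°.

h₀ = 89.2°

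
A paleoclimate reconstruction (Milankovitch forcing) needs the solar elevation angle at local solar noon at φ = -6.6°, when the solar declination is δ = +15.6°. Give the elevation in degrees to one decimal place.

At local noon the hour angle is zero, so the zenith angle equals |φ − δ| = |-6.6° − (+15.600°)| = 22.200°.
Elevation = 90° − 22.200° = 67.8°.

67.8°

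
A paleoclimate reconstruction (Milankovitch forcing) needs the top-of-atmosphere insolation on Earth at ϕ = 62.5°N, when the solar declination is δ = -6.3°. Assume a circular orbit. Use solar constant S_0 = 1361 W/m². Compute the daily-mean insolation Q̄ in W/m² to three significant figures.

Q̄ ≈ 137 W/m²

cos h₀ = −tan(+62.5°) tan(-6.300°) = 0.2121, h₀ = 1.3571 rad.
Bracket: h₀ sin ϕ sin δ + cos ϕ cos δ sin h₀ = 1.3571×0.88701×-0.10973 + 0.46175×0.99396×0.97725 = -0.132089 + 0.448520 = 0.316431.
Q̄ = (S_0/π) × [bracket] = (1361/π) × 0.316431 = 137.1 W/m².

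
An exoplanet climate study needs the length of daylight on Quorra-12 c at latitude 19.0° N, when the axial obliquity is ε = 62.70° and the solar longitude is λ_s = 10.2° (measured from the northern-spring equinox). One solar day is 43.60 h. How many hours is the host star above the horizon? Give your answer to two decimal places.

22.56 h

Solar declination: sin δ = sin ε · sin λ_s = sin 62.70° × sin 10.2° = 0.15736, so δ = +9.054°.
cos H₀ = −tan φ · tan δ = −tan(+19.0°) × tan(+9.054°) = -0.0549, so H₀ = 1.6257 rad = 93.15°.
Daylight = 2H₀/(2π) × 43.60 h = (1.6257/π) × 43.60 = 22.56 h.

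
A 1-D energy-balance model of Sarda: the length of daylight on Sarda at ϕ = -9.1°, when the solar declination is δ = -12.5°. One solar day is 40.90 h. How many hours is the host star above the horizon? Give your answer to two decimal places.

cos h₀ = −tan ϕ · tan δ = −tan(-9.1°) × tan(-12.500°) = -0.0355, so h₀ = 1.6063 rad = 92.03°.
Daylight = 2h₀/(2π) × 40.90 h = (1.6063/π) × 40.90 = 20.91 h.

20.91 h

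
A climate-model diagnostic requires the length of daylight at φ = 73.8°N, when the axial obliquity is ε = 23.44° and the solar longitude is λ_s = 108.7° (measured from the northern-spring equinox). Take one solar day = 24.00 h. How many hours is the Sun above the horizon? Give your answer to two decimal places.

Solar declination: sin δ = sin ε · sin λ_s = sin 23.44° × sin 108.7° = 0.37679, so δ = +22.135°.
Sunrise equation: cos H₀ = −tan φ · tan δ = -1.4001 ≤ −1, so the Sun never sets (polar day) and H₀ = π.
Daylight = 2H₀/(2π) × 24.00 h = (3.1416/π) × 24.00 = 24.00 h.

24.00 h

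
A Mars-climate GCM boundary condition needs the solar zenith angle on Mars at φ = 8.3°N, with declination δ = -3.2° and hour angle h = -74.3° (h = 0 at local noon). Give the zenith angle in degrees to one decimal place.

cos θ_z = sin φ sin δ + cos φ cos δ cos h = -0.008058 + 0.267349 = 0.259291.
θ_z = arccos(0.259291) = 75.0°.

θ_z = 75.0°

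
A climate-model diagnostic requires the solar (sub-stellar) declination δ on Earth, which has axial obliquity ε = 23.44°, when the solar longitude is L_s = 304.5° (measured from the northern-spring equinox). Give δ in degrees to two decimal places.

δ = -19.14°

sin δ = sin ε · sin L_s = sin 23.44° × sin 304.5° = -0.327828.
δ = arcsin(-0.327828) = -19.14°.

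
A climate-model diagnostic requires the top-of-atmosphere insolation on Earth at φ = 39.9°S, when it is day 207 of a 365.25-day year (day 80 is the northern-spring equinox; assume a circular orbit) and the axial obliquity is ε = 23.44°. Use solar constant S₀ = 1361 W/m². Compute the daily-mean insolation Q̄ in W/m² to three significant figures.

Solar longitude: λ_s = 360° × (207 − 80)/365.25 = 125.175°.
sin δ = sin 23.44° × sin 125.175° = 0.32515, so δ = +18.975°.
cos H₀ = −tan(-39.9°) tan(+18.975°) = 0.2875, H₀ = 1.2792 rad.
Bracket: H₀ sin φ sin δ + cos φ cos δ sin H₀ = 1.2792×-0.64145×0.32515 + 0.76717×0.94566×0.95778 = -0.266800 + 0.694852 = 0.428052.
Q̄ = (S₀/π) × [bracket] = (1361/π) × 0.428052 = 185.4 W/m².

Q̄ ≈ 185 W/m²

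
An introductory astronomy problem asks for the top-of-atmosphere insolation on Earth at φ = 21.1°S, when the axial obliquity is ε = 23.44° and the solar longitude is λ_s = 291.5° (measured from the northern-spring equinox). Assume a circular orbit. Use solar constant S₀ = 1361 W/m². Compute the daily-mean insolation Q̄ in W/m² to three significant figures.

Q̄ ≈ 471 W/m²

Solar declination: sin δ = sin ε · sin λ_s = sin 23.44° × sin 291.5° = -0.37011, so δ = -21.722°.
cos H₀ = −tan(-21.1°) tan(-21.722°) = -0.1537, H₀ = 1.7251 rad.
Bracket: H₀ sin φ sin δ + cos φ cos δ sin H₀ = 1.7251×-0.36000×-0.37011 + 0.93295×0.92899×0.98811 = 0.229852 + 0.856396 = 1.086248.
Q̄ = (S₀/π) × [bracket] = (1361/π) × 1.086248 = 470.6 W/m².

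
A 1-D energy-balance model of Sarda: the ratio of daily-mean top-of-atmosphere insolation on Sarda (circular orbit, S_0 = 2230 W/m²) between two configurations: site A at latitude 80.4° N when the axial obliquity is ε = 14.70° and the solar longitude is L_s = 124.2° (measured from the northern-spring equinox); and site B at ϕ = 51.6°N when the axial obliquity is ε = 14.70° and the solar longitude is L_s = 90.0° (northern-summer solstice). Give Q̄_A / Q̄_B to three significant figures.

Q̄_A / Q̄_B ≈ 0.687

— Configuration A (ϕ=+80.4°):
Solar declination: sin δ = sin ε · sin L_s = sin 14.70° × sin 124.2° = 0.20988, so δ = +12.115°.
cos h₀ = −tan(+80.4°) tan(+12.115°) = -1.2691 ≤ −1 ⇒ polar day, h₀ = π.
Bracket: h₀ sin ϕ sin δ + cos ϕ cos δ sin h₀ = 3.1416×0.98600×0.20988 + 0.16677×0.97773×0.00000 = 0.650128 + 0.000000 = 0.650128.
Q̄ = (S_0/π) × [bracket] = (2230/π) × 0.650128 = 461.48 W/m².
— Configuration B (ϕ=+51.6°):
Solar declination: sin δ = sin ε · sin L_s = sin 14.70° × sin 90.0° = 0.25376, so δ = +14.700°.
cos h₀ = −tan(+51.6°) tan(+14.700°) = -0.3310, h₀ = 1.9082 rad.
Bracket: h₀ sin ϕ sin δ + cos ϕ cos δ sin h₀ = 1.9082×0.78369×0.25376 + 0.62115×0.96727×0.94363 = 0.379482 + 0.566952 = 0.946434.
Q̄ = (S_0/π) × [bracket] = (2230/π) × 0.946434 = 671.81 W/m².
Ratio Q̄_A / Q̄_B = 461.48 / 671.81 = 0.6869.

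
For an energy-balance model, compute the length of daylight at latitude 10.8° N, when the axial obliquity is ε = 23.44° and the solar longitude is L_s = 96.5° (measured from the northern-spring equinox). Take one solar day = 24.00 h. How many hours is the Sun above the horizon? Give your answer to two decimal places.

Solar declination: sin δ = sin ε · sin L_s = sin 23.44° × sin 96.5° = 0.39523, so δ = +23.280°.
cos h₀ = −tan ϕ · tan δ = −tan(+10.8°) × tan(+23.280°) = -0.0821, so h₀ = 1.6530 rad = 94.71°.
Daylight = 2h₀/(2π) × 24.00 h = (1.6530/π) × 24.00 = 12.63 h.

12.63 h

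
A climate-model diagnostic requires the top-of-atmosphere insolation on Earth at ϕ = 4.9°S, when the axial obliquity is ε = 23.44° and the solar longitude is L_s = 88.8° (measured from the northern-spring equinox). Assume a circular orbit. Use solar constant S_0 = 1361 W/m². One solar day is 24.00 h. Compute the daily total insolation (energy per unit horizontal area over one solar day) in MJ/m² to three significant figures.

Solar declination: sin δ = sin ε · sin L_s = sin 23.44° × sin 88.8° = 0.39770, so δ = +23.435°.
cos h₀ = −tan(-4.9°) tan(+23.435°) = 0.0372, h₀ = 1.5336 rad.
Bracket: h₀ sin ϕ sin δ + cos ϕ cos δ sin h₀ = 1.5336×-0.08542×0.39770 + 0.99635×0.91751×0.99931 = -0.052099 + 0.913530 = 0.861431.
Q̄ = (S_0/π) × [bracket] = (1361/π) × 0.861431 = 373.19 W/m².
Daily total = Q̄ × 24.00 h × 3600 s/h = 373.19 × 24.00 × 3600 / 10⁶ = 32.24 MJ/m².

32.2 MJ/m²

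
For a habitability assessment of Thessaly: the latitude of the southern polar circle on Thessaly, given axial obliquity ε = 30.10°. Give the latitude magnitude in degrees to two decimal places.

59.90°

The polar circle is the lowest latitude that experiences at least one full rotation of continuous darkness at the northern-summer solstice; it lies at |φ| = 90° − ε = 90° − 30.10° = 59.90°.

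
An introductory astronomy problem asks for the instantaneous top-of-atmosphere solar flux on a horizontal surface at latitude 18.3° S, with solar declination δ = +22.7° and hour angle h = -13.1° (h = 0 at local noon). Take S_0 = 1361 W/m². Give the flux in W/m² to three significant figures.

cos θ_z = sin ϕ sin δ + cos ϕ cos δ cos h = -0.121172 + 0.853087 = 0.731915.
Flux = S_0 · cos θ_z = 1361 × 0.731915 = 996.1 W/m².

996 W/m²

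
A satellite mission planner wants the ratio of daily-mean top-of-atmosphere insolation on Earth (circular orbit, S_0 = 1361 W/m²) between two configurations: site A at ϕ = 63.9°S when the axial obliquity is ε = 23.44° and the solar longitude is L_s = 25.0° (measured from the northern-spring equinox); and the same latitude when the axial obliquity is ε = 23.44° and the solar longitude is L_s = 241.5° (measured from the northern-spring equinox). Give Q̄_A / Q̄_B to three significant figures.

— Configuration A (ϕ=-63.9°):
Solar declination: sin δ = sin ε · sin L_s = sin 23.44° × sin 25.0° = 0.16811, so δ = +9.678°.
cos h₀ = −tan(-63.9°) tan(+9.678°) = 0.3481, h₀ = 1.2152 rad.
Bracket: h₀ sin ϕ sin δ + cos ϕ cos δ sin h₀ = 1.2152×-0.89803×0.16811 + 0.43994×0.98577×0.93745 = -0.183456 + 0.406553 = 0.223097.
Q̄ = (S_0/π) × [bracket] = (1361/π) × 0.223097 = 96.650 W/m².
— Configuration B (ϕ=-63.9°):
Solar declination: sin δ = sin ε · sin L_s = sin 23.44° × sin 241.5° = -0.34958, so δ = -20.462°.
cos h₀ = −tan(-63.9°) tan(-20.462°) = -0.7616, h₀ = 2.4366 rad.
Bracket: h₀ sin ϕ sin δ + cos ϕ cos δ sin h₀ = 2.4366×-0.89803×-0.34958 + 0.43994×0.93691×0.64800 = 0.764930 + 0.267095 = 1.032025.
Q̄ = (S_0/π) × [bracket] = (1361/π) × 1.032025 = 447.09 W/m².
Ratio Q̄_A / Q̄_B = 96.650 / 447.09 = 0.2162.

Q̄_A / Q̄_B ≈ 0.216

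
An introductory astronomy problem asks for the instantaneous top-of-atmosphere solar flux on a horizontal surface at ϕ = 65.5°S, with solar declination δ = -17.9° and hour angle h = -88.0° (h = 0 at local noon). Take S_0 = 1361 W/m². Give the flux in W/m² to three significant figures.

cos θ_z = sin ϕ sin δ + cos ϕ cos δ cos h = 0.279683 + 0.013772 = 0.293455.
Flux = S_0 · cos θ_z = 1361 × 0.293455 = 399.4 W/m².

399 W/m²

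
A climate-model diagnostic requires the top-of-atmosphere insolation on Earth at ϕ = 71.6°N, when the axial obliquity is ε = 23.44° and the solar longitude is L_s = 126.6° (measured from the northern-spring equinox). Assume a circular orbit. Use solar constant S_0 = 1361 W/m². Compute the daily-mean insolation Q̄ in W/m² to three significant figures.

Q̄ ≈ 412 W/m²

Solar declination: sin δ = sin ε · sin L_s = sin 23.44° × sin 126.6° = 0.31935, so δ = +18.624°.
cos h₀ = −tan(+71.6°) tan(+18.624°) = -1.0131 ≤ −1 ⇒ polar day, h₀ = π.
Bracket: h₀ sin ϕ sin δ + cos ϕ cos δ sin h₀ = 3.1416×0.94888×0.31935 + 0.31565×0.94764×0.00000 = 0.951983 + 0.000000 = 0.951983.
Q̄ = (S_0/π) × [bracket] = (1361/π) × 0.951983 = 412.4 W/m².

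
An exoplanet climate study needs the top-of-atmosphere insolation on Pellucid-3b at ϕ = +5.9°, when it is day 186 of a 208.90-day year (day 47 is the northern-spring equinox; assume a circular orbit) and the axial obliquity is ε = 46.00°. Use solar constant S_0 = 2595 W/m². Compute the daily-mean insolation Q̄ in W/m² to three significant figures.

Q̄ ≈ 564 W/m²

Solar longitude: L_s = 360° × (186 − 47)/208.90 = 239.540°.
sin δ = sin 46.00° × sin 239.540° = -0.62006, so δ = -38.321°.
cos h₀ = −tan(+5.9°) tan(-38.321°) = 0.0817, h₀ = 1.4890 rad.
Bracket: h₀ sin ϕ sin δ + cos ϕ cos δ sin h₀ = 1.4890×0.10279×-0.62006 + 0.99470×0.78455×0.99666 = -0.094903 + 0.777785 = 0.682882.
Q̄ = (S_0/π) × [bracket] = (2595/π) × 0.682882 = 564.1 W/m².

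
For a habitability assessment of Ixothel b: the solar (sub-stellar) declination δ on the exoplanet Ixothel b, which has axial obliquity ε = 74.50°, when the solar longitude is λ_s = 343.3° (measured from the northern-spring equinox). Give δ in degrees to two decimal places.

sin δ = sin ε · sin λ_s = sin 74.50° × sin 343.3° = -0.276909.
δ = arcsin(-0.276909) = -16.08°.

δ = -16.08°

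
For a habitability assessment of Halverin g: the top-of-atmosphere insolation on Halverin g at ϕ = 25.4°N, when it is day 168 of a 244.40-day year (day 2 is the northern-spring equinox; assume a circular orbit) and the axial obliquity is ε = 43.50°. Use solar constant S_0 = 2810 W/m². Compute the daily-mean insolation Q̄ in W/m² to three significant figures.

Q̄ ≈ 304 W/m²

Solar longitude: L_s = 360° × (168 − 2)/244.40 = 244.517°.
sin δ = sin 43.50° × sin 244.517° = -0.62139, so δ = -38.418°.
cos h₀ = −tan(+25.4°) tan(-38.418°) = 0.3766, h₀ = 1.1847 rad.
Bracket: h₀ sin ϕ sin δ + cos ϕ cos δ sin h₀ = 1.1847×0.42894×-0.62139 + 0.90334×0.78350×0.92638 = -0.315769 + 0.655661 = 0.339892.
Q̄ = (S_0/π) × [bracket] = (2810/π) × 0.339892 = 304.0 W/m².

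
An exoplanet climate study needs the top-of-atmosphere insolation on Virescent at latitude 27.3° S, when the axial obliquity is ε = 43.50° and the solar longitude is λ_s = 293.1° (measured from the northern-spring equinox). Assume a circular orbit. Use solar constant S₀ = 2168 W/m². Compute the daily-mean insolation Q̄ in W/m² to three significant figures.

Solar declination: sin δ = sin ε · sin λ_s = sin 43.50° × sin 293.1° = -0.63316, so δ = -39.284°.
cos H₀ = −tan(-27.3°) tan(-39.284°) = -0.4222, H₀ = 2.0067 rad.
Bracket: H₀ sin φ sin δ + cos φ cos δ sin H₀ = 2.0067×-0.45865×-0.63316 + 0.88862×0.77402×0.90650 = 0.582743 + 0.623499 = 1.206242.
Q̄ = (S₀/π) × [bracket] = (2168/π) × 1.206242 = 832.4 W/m².

Q̄ ≈ 832 W/m²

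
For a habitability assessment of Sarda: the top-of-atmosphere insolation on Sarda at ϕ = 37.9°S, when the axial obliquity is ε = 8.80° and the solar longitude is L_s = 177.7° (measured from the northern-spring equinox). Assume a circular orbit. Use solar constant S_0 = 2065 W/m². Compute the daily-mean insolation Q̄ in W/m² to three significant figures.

Solar declination: sin δ = sin ε · sin L_s = sin 8.80° × sin 177.7° = 0.00614, so δ = +0.352°.
cos h₀ = −tan(-37.9°) tan(+0.352°) = 0.0048, h₀ = 1.5660 rad.
Bracket: h₀ sin ϕ sin δ + cos ϕ cos δ sin h₀ = 1.5660×-0.61429×0.00614 + 0.78908×0.99998×0.99999 = -0.005907 + 0.789056 = 0.783149.
Q̄ = (S_0/π) × [bracket] = (2065/π) × 0.783149 = 514.8 W/m².

Q̄ ≈ 515 W/m²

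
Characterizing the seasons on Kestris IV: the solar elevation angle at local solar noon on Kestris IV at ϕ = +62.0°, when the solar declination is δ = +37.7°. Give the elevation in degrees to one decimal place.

At local noon the hour angle is zero, so the zenith angle equals |ϕ − δ| = |+62.0° − (+37.700°)| = 24.300°.
Elevation = 90° − 24.300° = 65.7°.

65.7°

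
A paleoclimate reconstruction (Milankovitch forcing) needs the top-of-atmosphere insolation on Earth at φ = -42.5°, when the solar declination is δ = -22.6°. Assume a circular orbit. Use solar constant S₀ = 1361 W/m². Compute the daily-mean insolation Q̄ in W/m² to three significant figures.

Q̄ ≈ 493 W/m²

cos H₀ = −tan(-42.5°) tan(-22.600°) = -0.3814, H₀ = 1.9621 rad.
Bracket: H₀ sin φ sin δ + cos φ cos δ sin H₀ = 1.9621×-0.67559×-0.38430 + 0.73728×0.92321×0.92440 = 0.509419 + 0.629206 = 1.138625.
Q̄ = (S₀/π) × [bracket] = (1361/π) × 1.138625 = 493.3 W/m².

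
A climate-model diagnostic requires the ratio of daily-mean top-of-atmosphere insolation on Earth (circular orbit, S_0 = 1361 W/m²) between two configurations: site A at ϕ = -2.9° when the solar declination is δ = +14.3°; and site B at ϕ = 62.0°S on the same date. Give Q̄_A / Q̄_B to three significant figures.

— Configuration A (ϕ=-2.9°):
cos h₀ = −tan(-2.9°) tan(+14.300°) = 0.0129, h₀ = 1.5579 rad.
Bracket: h₀ sin ϕ sin δ + cos ϕ cos δ sin h₀ = 1.5579×-0.05059×0.24700 + 0.99872×0.96902×0.99992 = -0.019467 + 0.967702 = 0.948235.
Q̄ = (S_0/π) × [bracket] = (1361/π) × 0.948235 = 410.79 W/m².
— Configuration B (ϕ=-62.0°):
cos h₀ = −tan(-62.0°) tan(+14.300°) = 0.4794, h₀ = 1.0708 rad.
Bracket: h₀ sin ϕ sin δ + cos ϕ cos δ sin h₀ = 1.0708×-0.88295×0.24700 + 0.46947×0.96902×0.87760 = -0.233529 + 0.399243 = 0.165714.
Q̄ = (S_0/π) × [bracket] = (1361/π) × 0.165714 = 71.791 W/m².
Ratio Q̄_A / Q̄_B = 410.79 / 71.791 = 5.722.

Q̄_A / Q̄_B ≈ 5.72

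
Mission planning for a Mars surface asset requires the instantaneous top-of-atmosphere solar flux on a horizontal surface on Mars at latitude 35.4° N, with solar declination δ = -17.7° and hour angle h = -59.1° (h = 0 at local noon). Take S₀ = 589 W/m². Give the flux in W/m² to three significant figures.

cos θ_z = sin φ sin δ + cos φ cos δ cos h = -0.176121 + 0.398786 = 0.222665.
Flux = S₀ · cos θ_z = 589 × 0.222665 = 131.1 W/m².

131 W/m²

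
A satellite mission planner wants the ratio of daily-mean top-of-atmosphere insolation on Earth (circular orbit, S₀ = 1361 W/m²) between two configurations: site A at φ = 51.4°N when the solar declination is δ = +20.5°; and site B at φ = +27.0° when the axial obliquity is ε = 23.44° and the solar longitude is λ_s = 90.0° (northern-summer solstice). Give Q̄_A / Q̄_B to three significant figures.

— Configuration A (φ=+51.4°):
cos H₀ = −tan(+51.4°) tan(+20.500°) = -0.4684, H₀ = 2.0582 rad.
Bracket: H₀ sin φ sin δ + cos φ cos δ sin H₀ = 2.0582×0.78152×0.35021 + 0.62388×0.93667×0.88354 = 0.563321 + 0.516314 = 1.079635.
Q̄ = (S₀/π) × [bracket] = (1361/π) × 1.079635 = 467.72 W/m².
— Configuration B (φ=+27.0°):
Solar declination: sin δ = sin ε · sin λ_s = sin 23.44° × sin 90.0° = 0.39779, so δ = +23.440°.
cos H₀ = −tan(+27.0°) tan(+23.440°) = -0.2209, H₀ = 1.7935 rad.
Bracket: H₀ sin φ sin δ + cos φ cos δ sin H₀ = 1.7935×0.45399×0.39779 + 0.89101×0.91748×0.97529 = 0.323893 + 0.797284 = 1.121177.
Q̄ = (S₀/π) × [bracket] = (1361/π) × 1.121177 = 485.72 W/m².
Ratio Q̄_A / Q̄_B = 467.72 / 485.72 = 0.9629.

Q̄_A / Q̄_B ≈ 0.963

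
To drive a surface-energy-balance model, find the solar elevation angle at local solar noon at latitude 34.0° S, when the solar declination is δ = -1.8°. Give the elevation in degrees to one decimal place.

57.8°

At local noon the hour angle is zero, so the zenith angle equals |φ − δ| = |-34.0° − (-1.800°)| = 32.200°.
Elevation = 90° − 32.200° = 57.8°.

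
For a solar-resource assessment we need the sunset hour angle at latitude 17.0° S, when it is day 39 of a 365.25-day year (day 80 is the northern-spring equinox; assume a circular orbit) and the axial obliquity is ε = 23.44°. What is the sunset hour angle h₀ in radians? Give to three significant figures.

h₀ = 1.65 rad

Solar longitude: L_s = 360° × (39 − 80)/365.25 = -40.411°, i.e. -40.411° + 360° = 319.589°.
sin δ = sin 23.44° × sin 319.589° = -0.25787, so δ = -14.944°.
cos h₀ = −tan ϕ · tan δ = −tan(-17.0°) × tan(-14.944°) = -0.0816, so h₀ = 1.6525 rad = 94.68°.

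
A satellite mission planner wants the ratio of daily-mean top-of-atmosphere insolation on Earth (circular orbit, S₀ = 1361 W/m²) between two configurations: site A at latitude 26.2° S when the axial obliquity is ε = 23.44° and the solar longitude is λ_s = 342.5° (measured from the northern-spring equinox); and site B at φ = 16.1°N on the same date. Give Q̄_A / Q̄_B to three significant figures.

Q̄_A / Q̄_B ≈ 1.08

— Configuration A (φ=-26.2°):
Solar declination: sin δ = sin ε · sin λ_s = sin 23.44° × sin 342.5° = -0.11962, so δ = -6.870°.
cos H₀ = −tan(-26.2°) tan(-6.870°) = -0.0593, H₀ = 1.6301 rad.
Bracket: H₀ sin φ sin δ + cos φ cos δ sin H₀ = 1.6301×-0.44151×-0.11962 + 0.89726×0.99282×0.99824 = 0.086091 + 0.889250 = 0.975341.
Q̄ = (S₀/π) × [bracket] = (1361/π) × 0.975341 = 422.54 W/m².
— Configuration B (φ=+16.1°):
cos H₀ = −tan(+16.1°) tan(-6.870°) = 0.0348, H₀ = 1.5360 rad.
Bracket: H₀ sin φ sin δ + cos φ cos δ sin H₀ = 1.5360×0.27731×-0.11962 + 0.96078×0.99282×0.99940 = -0.050952 + 0.953309 = 0.902357.
Q̄ = (S₀/π) × [bracket] = (1361/π) × 0.902357 = 390.92 W/m².
Ratio Q̄_A / Q̄_B = 422.54 / 390.92 = 1.081.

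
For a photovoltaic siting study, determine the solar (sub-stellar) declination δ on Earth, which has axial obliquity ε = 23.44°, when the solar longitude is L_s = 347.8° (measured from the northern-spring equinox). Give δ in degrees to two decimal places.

sin δ = sin ε · sin L_s = sin 23.44° × sin 347.8° = -0.084063.
δ = arcsin(-0.084063) = -4.82°.

δ = -4.82°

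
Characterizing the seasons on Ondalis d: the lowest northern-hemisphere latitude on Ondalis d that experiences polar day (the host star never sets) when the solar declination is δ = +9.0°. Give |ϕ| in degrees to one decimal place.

|ϕ| = 81.0°

Polar day requires cos h₀ = −tan ϕ tan δ ≤ −1, i.e. tan ϕ tan δ ≥ 1.
The boundary is |tan ϕ| · |tan δ| = 1, so |ϕ| = 90° − |δ| = 90° − 9.0° = 81.0° in the northern hemisphere.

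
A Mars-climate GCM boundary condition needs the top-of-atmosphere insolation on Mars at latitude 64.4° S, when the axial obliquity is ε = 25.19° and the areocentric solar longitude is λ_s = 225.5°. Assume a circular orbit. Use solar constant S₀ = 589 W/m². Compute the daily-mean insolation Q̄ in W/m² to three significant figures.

Q̄ ≈ 176 W/m²

sin δ = sin 25.19° × sin 225.5° = -0.30357, so δ = -17.672°.
cos H₀ = −tan(-64.4°) tan(-17.672°) = -0.6650, H₀ = 2.2983 rad.
Bracket: H₀ sin φ sin δ + cos φ cos δ sin H₀ = 2.2983×-0.90183×-0.30357 + 0.43209×0.95281×0.74685 = 0.629202 + 0.307478 = 0.936680.
Q̄ = (S₀/π) × [bracket] = (589/π) × 0.936680 = 175.6 W/m².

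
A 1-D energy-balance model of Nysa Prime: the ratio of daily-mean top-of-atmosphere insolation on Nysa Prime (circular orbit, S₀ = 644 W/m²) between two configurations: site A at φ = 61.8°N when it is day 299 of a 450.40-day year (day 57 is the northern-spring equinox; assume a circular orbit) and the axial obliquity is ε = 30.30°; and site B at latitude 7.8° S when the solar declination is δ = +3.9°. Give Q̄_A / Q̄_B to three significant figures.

— Configuration A (φ=+61.8°):
Solar longitude: λ_s = 360° × (299 − 57)/450.40 = 193.428°.
sin δ = sin 30.30° × sin 193.428° = -0.11716, so δ = -6.728°.
cos H₀ = −tan(+61.8°) tan(-6.728°) = 0.2200, H₀ = 1.3490 rad.
Bracket: H₀ sin φ sin δ + cos φ cos δ sin H₀ = 1.3490×0.88130×-0.11716 + 0.47255×0.99311×0.97549 = -0.139288 + 0.457792 = 0.318504.
Q̄ = (S₀/π) × [bracket] = (644/π) × 0.318504 = 65.291 W/m².
— Configuration B (φ=-7.8°):
cos H₀ = −tan(-7.8°) tan(+3.900°) = 0.0093, H₀ = 1.5615 rad.
Bracket: H₀ sin φ sin δ + cos φ cos δ sin H₀ = 1.5615×-0.13572×0.06802 + 0.99075×0.99768×0.99996 = -0.014415 + 0.988412 = 0.973997.
Q̄ = (S₀/π) × [bracket] = (644/π) × 0.973997 = 199.66 W/m².
Ratio Q̄_A / Q̄_B = 65.291 / 199.66 = 0.3270.

Q̄_A / Q̄_B ≈ 0.327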